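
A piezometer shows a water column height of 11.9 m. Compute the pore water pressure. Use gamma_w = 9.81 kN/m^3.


Using u = gamma_w * h_w
u = 9.81 * 11.9
u = 116.74 kPa


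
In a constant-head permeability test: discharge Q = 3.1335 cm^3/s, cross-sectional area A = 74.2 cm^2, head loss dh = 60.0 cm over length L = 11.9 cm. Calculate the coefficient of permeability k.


Result: 0.008376 cm/s

Derivation:
Compute hydraulic gradient:
i = dh / L = 60.0 / 11.9 = 5.04202
Then apply Darcy's law:
k = Q / (A * i)
k = 3.1335 / (74.2 * 5.04202)
k = 3.1335 / 374.118
k = 0.008376 cm/s


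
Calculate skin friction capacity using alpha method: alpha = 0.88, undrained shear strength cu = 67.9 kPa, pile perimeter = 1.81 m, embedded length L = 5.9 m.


Result: 638.09 kN

Derivation:
Using Qs = alpha * cu * perimeter * L
Qs = 0.88 * 67.9 * 1.81 * 5.9
Qs = 638.09 kN


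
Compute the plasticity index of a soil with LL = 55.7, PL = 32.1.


Using PI = LL - PL
PI = 55.7 - 32.1
PI = 23.6


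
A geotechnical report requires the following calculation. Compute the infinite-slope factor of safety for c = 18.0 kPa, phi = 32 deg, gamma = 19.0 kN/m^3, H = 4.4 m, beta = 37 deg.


Result: 1.277

Derivation:
Using Fs = c / (gamma*H*sin(beta)*cos(beta)) + tan(phi)/tan(beta)
Cohesion contribution = 18.0 / (19.0*4.4*sin(37)*cos(37))
Cohesion contribution = 0.447976
Friction contribution = tan(32)/tan(37) = 0.82923
Fs = 0.447976 + 0.82923
Fs = 1.277


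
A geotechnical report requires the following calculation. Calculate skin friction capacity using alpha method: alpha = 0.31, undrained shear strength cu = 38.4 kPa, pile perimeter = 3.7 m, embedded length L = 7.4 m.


Using Qs = alpha * cu * perimeter * L
Qs = 0.31 * 38.4 * 3.7 * 7.4
Qs = 325.93 kN


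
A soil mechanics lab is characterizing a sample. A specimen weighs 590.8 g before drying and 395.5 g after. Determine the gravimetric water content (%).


Using w = (m_wet - m_dry) / m_dry * 100
m_wet - m_dry = 590.8 - 395.5 = 195.3 g
w = 195.3 / 395.5 * 100
w = 49.38 %


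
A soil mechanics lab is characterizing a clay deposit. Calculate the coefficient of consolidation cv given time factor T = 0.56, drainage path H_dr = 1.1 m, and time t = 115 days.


Using cv = T * H_dr^2 / t
H_dr^2 = 1.1^2 = 1.21
cv = 0.56 * 1.21 / 115
cv = 0.00589 m^2/day


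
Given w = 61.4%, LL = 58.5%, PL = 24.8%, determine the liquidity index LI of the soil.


Result: 1.086

Derivation:
First compute the plasticity index:
PI = LL - PL = 58.5 - 24.8 = 33.7
Then compute the liquidity index:
LI = (w - PL) / PI
LI = (61.4 - 24.8) / 33.7
LI = 1.086


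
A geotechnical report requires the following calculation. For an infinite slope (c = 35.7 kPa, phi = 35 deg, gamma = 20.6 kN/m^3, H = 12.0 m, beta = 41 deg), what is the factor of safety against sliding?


Using Fs = c / (gamma*H*sin(beta)*cos(beta)) + tan(phi)/tan(beta)
Cohesion contribution = 35.7 / (20.6*12.0*sin(41)*cos(41))
Cohesion contribution = 0.291673
Friction contribution = tan(35)/tan(41) = 0.805497
Fs = 0.291673 + 0.805497
Fs = 1.097


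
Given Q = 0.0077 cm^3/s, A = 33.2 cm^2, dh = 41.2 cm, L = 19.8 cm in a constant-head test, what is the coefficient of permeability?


Compute hydraulic gradient:
i = dh / L = 41.2 / 19.8 = 2.08081
Then apply Darcy's law:
k = Q / (A * i)
k = 0.0077 / (33.2 * 2.08081)
k = 0.0077 / 69.0828
k = 0.000111 cm/s


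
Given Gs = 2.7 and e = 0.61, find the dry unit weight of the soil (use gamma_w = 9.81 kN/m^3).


Using gamma_d = Gs * gamma_w / (1 + e)
gamma_d = 2.7 * 9.81 / (1 + 0.61)
gamma_d = 2.7 * 9.81 / 1.61
gamma_d = 16.452 kN/m^3


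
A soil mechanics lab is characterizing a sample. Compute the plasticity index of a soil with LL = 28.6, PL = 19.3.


Using PI = LL - PL
PI = 28.6 - 19.3
PI = 9.3


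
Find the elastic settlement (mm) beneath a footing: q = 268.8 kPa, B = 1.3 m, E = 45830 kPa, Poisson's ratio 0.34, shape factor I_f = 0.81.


Result: 5.462 mm

Derivation:
Using Se = q * B * (1 - nu^2) * I_f / E
1 - nu^2 = 1 - 0.34^2 = 0.8844
Se = 268.8 * 1.3 * 0.8844 * 0.81 / 45830
Se = 0.005462 m
Convert to mm: Se = 0.005462 * 1000 = 5.462 mm


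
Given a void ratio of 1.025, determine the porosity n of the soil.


Result: 0.5062

Derivation:
Using the relation n = e / (1 + e)
n = 1.025 / (1 + 1.025)
n = 1.025 / 2.025
n = 0.5062


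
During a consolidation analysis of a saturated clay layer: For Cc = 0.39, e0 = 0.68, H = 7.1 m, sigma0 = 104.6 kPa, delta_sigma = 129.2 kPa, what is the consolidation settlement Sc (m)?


Using Sc = Cc * H / (1 + e0) * log10((sigma0 + delta_sigma) / sigma0)
Stress ratio = (104.6 + 129.2) / 104.6 = 2.23518
log10(2.23518) = 0.349313
Cc * H / (1 + e0) = 0.39 * 7.1 / (1 + 0.68) = 1.64821
Sc = 1.64821 * 0.349313
Sc = 0.5757 m


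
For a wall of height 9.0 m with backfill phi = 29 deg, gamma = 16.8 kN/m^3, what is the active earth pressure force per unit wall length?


Compute active earth pressure coefficient:
Ka = tan^2(45 - phi/2) = tan^2(30.5) = 0.346974
Compute active force:
Pa = 0.5 * Ka * gamma * H^2
Pa = 0.5 * 0.346974 * 16.8 * 9.0^2
Pa = 236.08 kN/m


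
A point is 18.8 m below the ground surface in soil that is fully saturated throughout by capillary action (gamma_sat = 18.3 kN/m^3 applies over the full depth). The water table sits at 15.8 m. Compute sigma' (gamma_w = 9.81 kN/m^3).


Total stress = gamma_sat * depth
sigma = 18.3 * 18.8 = 344.04 kPa
Pore water pressure u = gamma_w * (depth - d_wt)
u = 9.81 * (18.8 - 15.8) = 29.43 kPa
Effective stress = sigma - u
sigma' = 344.04 - 29.43 = 314.61 kPa


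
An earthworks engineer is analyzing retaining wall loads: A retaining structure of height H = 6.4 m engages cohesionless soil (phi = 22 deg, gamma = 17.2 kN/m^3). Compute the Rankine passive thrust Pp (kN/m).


Result: 774.25 kN/m

Derivation:
Compute passive earth pressure coefficient:
Kp = tan^2(45 + phi/2) = tan^2(56.0) = 2.197987
Compute passive force:
Pp = 0.5 * Kp * gamma * H^2
Pp = 0.5 * 2.197987 * 17.2 * 6.4^2
Pp = 774.25 kN/m


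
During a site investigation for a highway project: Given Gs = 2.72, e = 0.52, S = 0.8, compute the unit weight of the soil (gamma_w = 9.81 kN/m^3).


Using gamma = gamma_w * (Gs + S*e) / (1 + e)
Numerator: Gs + S*e = 2.72 + 0.8*0.52 = 3.136
Denominator: 1 + e = 1 + 0.52 = 1.52
gamma = 9.81 * 3.136 / 1.52
gamma = 20.24 kN/m^3


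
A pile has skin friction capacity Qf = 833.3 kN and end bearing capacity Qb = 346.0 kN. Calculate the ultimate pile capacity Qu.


Using Qu = Qf + Qb
Qu = 833.3 + 346.0
Qu = 1179.3 kN


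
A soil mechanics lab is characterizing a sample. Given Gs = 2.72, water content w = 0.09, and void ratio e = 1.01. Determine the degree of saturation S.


Result: 0.2424

Derivation:
Using S = Gs * w / e
S = 2.72 * 0.09 / 1.01
S = 0.2424


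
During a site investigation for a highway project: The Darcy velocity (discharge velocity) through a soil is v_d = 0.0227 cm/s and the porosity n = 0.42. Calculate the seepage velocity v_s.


Result: 0.05405 cm/s

Derivation:
Using v_s = v_d / n
v_s = 0.0227 / 0.42
v_s = 0.05405 cm/s


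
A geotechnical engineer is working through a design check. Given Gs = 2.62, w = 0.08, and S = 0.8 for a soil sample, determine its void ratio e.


Using the relation e = Gs * w / S
e = 2.62 * 0.08 / 0.8
e = 0.262


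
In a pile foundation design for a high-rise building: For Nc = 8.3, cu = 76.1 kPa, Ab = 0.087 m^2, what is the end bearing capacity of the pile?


Using Qb = Nc * cu * Ab
Qb = 8.3 * 76.1 * 0.087
Qb = 54.95 kN


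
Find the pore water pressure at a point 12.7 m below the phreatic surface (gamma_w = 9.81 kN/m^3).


Result: 124.59 kPa

Derivation:
Using u = gamma_w * h_w
u = 9.81 * 12.7
u = 124.59 kPa


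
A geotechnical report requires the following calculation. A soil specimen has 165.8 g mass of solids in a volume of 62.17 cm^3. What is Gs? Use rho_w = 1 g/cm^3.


Using Gs = m_s / (V_s * rho_w)
Since rho_w = 1 g/cm^3:
Gs = 165.8 / 62.17
Gs = 2.667


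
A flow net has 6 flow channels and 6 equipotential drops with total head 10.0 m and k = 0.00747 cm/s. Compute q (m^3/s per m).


Result: 0.000747 m^3/s per m

Derivation:
Convert k to m/s for unit consistency with H:
k = 0.00747 cm/s = 0.00747 / 100 m/s = 7.47e-05 m/s
Using q = k * H * Nf / Nd
Nf / Nd = 6 / 6 = 1.0
q = 7.47e-05 * 10.0 * 1.0
q = 0.000747 m^3/s per m


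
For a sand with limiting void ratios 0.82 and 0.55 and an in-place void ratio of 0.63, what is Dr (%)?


Using Dr = (e_max - e) / (e_max - e_min) * 100
e_max - e = 0.82 - 0.63 = 0.19
e_max - e_min = 0.82 - 0.55 = 0.27
Dr = 0.19 / 0.27 * 100
Dr = 70.37 %


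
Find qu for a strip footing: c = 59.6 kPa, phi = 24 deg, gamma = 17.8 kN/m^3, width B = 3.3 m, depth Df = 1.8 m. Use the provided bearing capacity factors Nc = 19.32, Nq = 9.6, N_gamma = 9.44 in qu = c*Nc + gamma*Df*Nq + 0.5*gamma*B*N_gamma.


Compute qu = c*Nc + gamma*Df*Nq + 0.5*gamma*B*N_gamma
Term 1: 59.6 * 19.32 = 1151.472
Term 2: 17.8 * 1.8 * 9.6 = 307.584
Term 3: 0.5 * 17.8 * 3.3 * 9.44 = 277.2528
qu = 1151.472 + 307.584 + 277.2528
qu = 1736.31 kPa


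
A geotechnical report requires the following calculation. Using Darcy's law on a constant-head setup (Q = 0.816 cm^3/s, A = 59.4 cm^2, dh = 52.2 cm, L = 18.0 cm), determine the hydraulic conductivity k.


Compute hydraulic gradient:
i = dh / L = 52.2 / 18.0 = 2.9
Then apply Darcy's law:
k = Q / (A * i)
k = 0.816 / (59.4 * 2.9)
k = 0.816 / 172.26
k = 0.004737 cm/s


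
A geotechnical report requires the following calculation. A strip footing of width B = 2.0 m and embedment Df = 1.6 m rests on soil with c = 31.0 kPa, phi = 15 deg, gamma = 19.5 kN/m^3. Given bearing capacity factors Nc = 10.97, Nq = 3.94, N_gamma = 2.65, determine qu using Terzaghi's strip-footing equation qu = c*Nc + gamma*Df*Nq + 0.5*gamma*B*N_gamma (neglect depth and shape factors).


Compute qu = c*Nc + gamma*Df*Nq + 0.5*gamma*B*N_gamma
Term 1: 31.0 * 10.97 = 340.07
Term 2: 19.5 * 1.6 * 3.94 = 122.928
Term 3: 0.5 * 19.5 * 2.0 * 2.65 = 51.675
qu = 340.07 + 122.928 + 51.675
qu = 514.67 kPa


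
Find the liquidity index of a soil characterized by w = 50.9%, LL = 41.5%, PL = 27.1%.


Result: 1.653

Derivation:
First compute the plasticity index:
PI = LL - PL = 41.5 - 27.1 = 14.4
Then compute the liquidity index:
LI = (w - PL) / PI
LI = (50.9 - 27.1) / 14.4
LI = 1.653


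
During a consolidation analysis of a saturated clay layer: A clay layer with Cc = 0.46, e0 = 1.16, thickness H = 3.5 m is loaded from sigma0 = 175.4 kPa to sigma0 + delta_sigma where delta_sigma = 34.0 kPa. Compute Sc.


Result: 0.0574 m

Derivation:
Using Sc = Cc * H / (1 + e0) * log10((sigma0 + delta_sigma) / sigma0)
Stress ratio = (175.4 + 34.0) / 175.4 = 1.19384
log10(1.19384) = 0.0769471
Cc * H / (1 + e0) = 0.46 * 3.5 / (1 + 1.16) = 0.74537
Sc = 0.74537 * 0.0769471
Sc = 0.0574 m


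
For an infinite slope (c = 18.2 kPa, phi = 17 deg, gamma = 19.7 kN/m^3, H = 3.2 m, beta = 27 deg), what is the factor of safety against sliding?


Using Fs = c / (gamma*H*sin(beta)*cos(beta)) + tan(phi)/tan(beta)
Cohesion contribution = 18.2 / (19.7*3.2*sin(27)*cos(27))
Cohesion contribution = 0.713719
Friction contribution = tan(17)/tan(27) = 0.60003
Fs = 0.713719 + 0.60003
Fs = 1.314


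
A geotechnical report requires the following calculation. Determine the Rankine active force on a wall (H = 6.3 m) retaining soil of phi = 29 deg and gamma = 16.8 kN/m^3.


Compute active earth pressure coefficient:
Ka = tan^2(45 - phi/2) = tan^2(30.5) = 0.346974
Compute active force:
Pa = 0.5 * Ka * gamma * H^2
Pa = 0.5 * 0.346974 * 16.8 * 6.3^2
Pa = 115.68 kN/m


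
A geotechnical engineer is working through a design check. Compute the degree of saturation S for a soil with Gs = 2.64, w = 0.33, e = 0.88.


Using S = Gs * w / e
S = 2.64 * 0.33 / 0.88
S = 0.99


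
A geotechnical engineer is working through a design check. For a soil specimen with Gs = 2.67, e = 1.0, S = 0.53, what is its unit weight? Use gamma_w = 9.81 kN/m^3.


Using gamma = gamma_w * (Gs + S*e) / (1 + e)
Numerator: Gs + S*e = 2.67 + 0.53*1.0 = 3.2
Denominator: 1 + e = 1 + 1.0 = 2.0
gamma = 9.81 * 3.2 / 2.0
gamma = 15.696 kN/m^3


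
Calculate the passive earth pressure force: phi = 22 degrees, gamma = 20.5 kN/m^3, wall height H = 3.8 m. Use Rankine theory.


Result: 325.32 kN/m

Derivation:
Compute passive earth pressure coefficient:
Kp = tan^2(45 + phi/2) = tan^2(56.0) = 2.197987
Compute passive force:
Pp = 0.5 * Kp * gamma * H^2
Pp = 0.5 * 2.197987 * 20.5 * 3.8^2
Pp = 325.32 kN/m


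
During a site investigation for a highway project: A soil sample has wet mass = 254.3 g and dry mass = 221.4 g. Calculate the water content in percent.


Using w = (m_wet - m_dry) / m_dry * 100
m_wet - m_dry = 254.3 - 221.4 = 32.9 g
w = 32.9 / 221.4 * 100
w = 14.86 %


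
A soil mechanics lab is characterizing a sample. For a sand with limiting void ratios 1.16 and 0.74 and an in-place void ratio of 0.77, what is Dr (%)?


Using Dr = (e_max - e) / (e_max - e_min) * 100
e_max - e = 1.16 - 0.77 = 0.39
e_max - e_min = 1.16 - 0.74 = 0.42
Dr = 0.39 / 0.42 * 100
Dr = 92.86 %


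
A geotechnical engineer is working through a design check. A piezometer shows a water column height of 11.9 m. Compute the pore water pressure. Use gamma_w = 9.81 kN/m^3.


Using u = gamma_w * h_w
u = 9.81 * 11.9
u = 116.74 kPa


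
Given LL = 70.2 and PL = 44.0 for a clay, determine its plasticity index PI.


Result: 26.2

Derivation:
Using PI = LL - PL
PI = 70.2 - 44.0
PI = 26.2


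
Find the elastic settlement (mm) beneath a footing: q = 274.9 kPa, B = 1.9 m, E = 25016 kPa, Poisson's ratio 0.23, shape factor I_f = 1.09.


Using Se = q * B * (1 - nu^2) * I_f / E
1 - nu^2 = 1 - 0.23^2 = 0.9471
Se = 274.9 * 1.9 * 0.9471 * 1.09 / 25016
Se = 0.021554 m
Convert to mm: Se = 0.021554 * 1000 = 21.554 mm


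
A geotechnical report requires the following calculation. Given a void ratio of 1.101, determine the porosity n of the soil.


Using the relation n = e / (1 + e)
n = 1.101 / (1 + 1.101)
n = 1.101 / 2.101
n = 0.524


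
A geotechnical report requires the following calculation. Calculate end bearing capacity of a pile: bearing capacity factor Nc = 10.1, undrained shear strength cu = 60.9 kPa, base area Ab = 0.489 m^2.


Using Qb = Nc * cu * Ab
Qb = 10.1 * 60.9 * 0.489
Qb = 300.78 kN


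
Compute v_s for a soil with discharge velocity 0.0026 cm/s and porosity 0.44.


Using v_s = v_d / n
v_s = 0.0026 / 0.44
v_s = 0.00591 cm/s


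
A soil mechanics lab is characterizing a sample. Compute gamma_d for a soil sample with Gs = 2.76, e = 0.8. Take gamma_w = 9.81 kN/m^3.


Result: 15.042 kN/m^3

Derivation:
Using gamma_d = Gs * gamma_w / (1 + e)
gamma_d = 2.76 * 9.81 / (1 + 0.8)
gamma_d = 2.76 * 9.81 / 1.8
gamma_d = 15.042 kN/m^3


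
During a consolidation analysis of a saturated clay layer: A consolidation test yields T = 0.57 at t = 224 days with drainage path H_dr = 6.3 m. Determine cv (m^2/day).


Result: 0.101 m^2/day

Derivation:
Using cv = T * H_dr^2 / t
H_dr^2 = 6.3^2 = 39.69
cv = 0.57 * 39.69 / 224
cv = 0.101 m^2/day


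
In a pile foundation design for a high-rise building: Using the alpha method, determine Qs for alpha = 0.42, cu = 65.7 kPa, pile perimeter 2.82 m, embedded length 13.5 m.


Using Qs = alpha * cu * perimeter * L
Qs = 0.42 * 65.7 * 2.82 * 13.5
Qs = 1050.5 kN


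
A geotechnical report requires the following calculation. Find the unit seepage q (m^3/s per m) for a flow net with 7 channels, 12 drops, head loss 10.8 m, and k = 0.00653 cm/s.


Convert k to m/s for unit consistency with H:
k = 0.00653 cm/s = 0.00653 / 100 m/s = 6.53e-05 m/s
Using q = k * H * Nf / Nd
Nf / Nd = 7 / 12 = 0.5833
q = 6.53e-05 * 10.8 * 0.5833
q = 0.0004114 m^3/s per m


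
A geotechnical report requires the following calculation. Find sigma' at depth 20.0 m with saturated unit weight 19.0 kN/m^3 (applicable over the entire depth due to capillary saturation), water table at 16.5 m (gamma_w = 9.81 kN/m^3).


Total stress = gamma_sat * depth
sigma = 19.0 * 20.0 = 380.0 kPa
Pore water pressure u = gamma_w * (depth - d_wt)
u = 9.81 * (20.0 - 16.5) = 34.335 kPa
Effective stress = sigma - u
sigma' = 380.0 - 34.335 = 345.67 kPa


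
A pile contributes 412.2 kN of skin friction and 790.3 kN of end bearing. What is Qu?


Result: 1202.5 kN

Derivation:
Using Qu = Qf + Qb
Qu = 412.2 + 790.3
Qu = 1202.5 kN


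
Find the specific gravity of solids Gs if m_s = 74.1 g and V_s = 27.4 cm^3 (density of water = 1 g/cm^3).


Result: 2.704

Derivation:
Using Gs = m_s / (V_s * rho_w)
Since rho_w = 1 g/cm^3:
Gs = 74.1 / 27.4
Gs = 2.704


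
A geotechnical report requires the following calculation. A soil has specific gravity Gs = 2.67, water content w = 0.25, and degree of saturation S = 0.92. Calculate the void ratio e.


Using the relation e = Gs * w / S
e = 2.67 * 0.25 / 0.92
e = 0.7255


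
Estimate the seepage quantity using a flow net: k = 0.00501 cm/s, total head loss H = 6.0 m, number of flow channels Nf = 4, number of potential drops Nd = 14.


Convert k to m/s for unit consistency with H:
k = 0.00501 cm/s = 0.00501 / 100 m/s = 5.01e-05 m/s
Using q = k * H * Nf / Nd
Nf / Nd = 4 / 14 = 0.2857
q = 5.01e-05 * 6.0 * 0.2857
q = 8.589e-05 m^3/s per m


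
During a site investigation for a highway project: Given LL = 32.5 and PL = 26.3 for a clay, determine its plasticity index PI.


Using PI = LL - PL
PI = 32.5 - 26.3
PI = 6.2


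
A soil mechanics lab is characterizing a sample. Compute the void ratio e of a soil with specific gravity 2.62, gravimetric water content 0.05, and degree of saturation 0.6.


Using the relation e = Gs * w / S
e = 2.62 * 0.05 / 0.6
e = 0.2183


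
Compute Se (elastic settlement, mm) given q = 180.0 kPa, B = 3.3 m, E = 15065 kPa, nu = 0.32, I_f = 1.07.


Result: 37.869 mm

Derivation:
Using Se = q * B * (1 - nu^2) * I_f / E
1 - nu^2 = 1 - 0.32^2 = 0.8976
Se = 180.0 * 3.3 * 0.8976 * 1.07 / 15065
Se = 0.037869 m
Convert to mm: Se = 0.037869 * 1000 = 37.869 mm


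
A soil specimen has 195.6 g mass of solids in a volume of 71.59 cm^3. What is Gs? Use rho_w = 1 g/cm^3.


Result: 2.732

Derivation:
Using Gs = m_s / (V_s * rho_w)
Since rho_w = 1 g/cm^3:
Gs = 195.6 / 71.59
Gs = 2.732


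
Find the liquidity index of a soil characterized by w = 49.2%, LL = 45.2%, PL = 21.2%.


First compute the plasticity index:
PI = LL - PL = 45.2 - 21.2 = 24.0
Then compute the liquidity index:
LI = (w - PL) / PI
LI = (49.2 - 21.2) / 24.0
LI = 1.167


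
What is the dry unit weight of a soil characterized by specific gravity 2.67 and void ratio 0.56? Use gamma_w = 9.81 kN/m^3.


Result: 16.79 kN/m^3

Derivation:
Using gamma_d = Gs * gamma_w / (1 + e)
gamma_d = 2.67 * 9.81 / (1 + 0.56)
gamma_d = 2.67 * 9.81 / 1.56
gamma_d = 16.79 kN/m^3


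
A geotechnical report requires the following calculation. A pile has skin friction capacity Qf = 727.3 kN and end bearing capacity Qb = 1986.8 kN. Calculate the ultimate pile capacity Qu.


Using Qu = Qf + Qb
Qu = 727.3 + 1986.8
Qu = 2714.1 kN


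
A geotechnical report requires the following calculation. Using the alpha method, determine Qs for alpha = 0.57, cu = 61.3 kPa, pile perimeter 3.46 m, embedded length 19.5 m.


Using Qs = alpha * cu * perimeter * L
Qs = 0.57 * 61.3 * 3.46 * 19.5
Qs = 2357.47 kN


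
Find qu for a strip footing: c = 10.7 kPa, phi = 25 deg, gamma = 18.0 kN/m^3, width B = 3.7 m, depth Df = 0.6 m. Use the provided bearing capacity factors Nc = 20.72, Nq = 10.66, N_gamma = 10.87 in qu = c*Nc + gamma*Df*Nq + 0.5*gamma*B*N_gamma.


Result: 698.8 kPa

Derivation:
Compute qu = c*Nc + gamma*Df*Nq + 0.5*gamma*B*N_gamma
Term 1: 10.7 * 20.72 = 221.704
Term 2: 18.0 * 0.6 * 10.66 = 115.128
Term 3: 0.5 * 18.0 * 3.7 * 10.87 = 361.971
qu = 221.704 + 115.128 + 361.971
qu = 698.8 kPa


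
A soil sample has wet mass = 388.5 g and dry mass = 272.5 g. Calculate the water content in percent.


Using w = (m_wet - m_dry) / m_dry * 100
m_wet - m_dry = 388.5 - 272.5 = 116.0 g
w = 116.0 / 272.5 * 100
w = 42.57 %


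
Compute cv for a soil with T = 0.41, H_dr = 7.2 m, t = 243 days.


Using cv = T * H_dr^2 / t
H_dr^2 = 7.2^2 = 51.84
cv = 0.41 * 51.84 / 243
cv = 0.08747 m^2/day


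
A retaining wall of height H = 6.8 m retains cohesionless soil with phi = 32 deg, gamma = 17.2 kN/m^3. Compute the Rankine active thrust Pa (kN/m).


Result: 122.19 kN/m

Derivation:
Compute active earth pressure coefficient:
Ka = tan^2(45 - phi/2) = tan^2(29.0) = 0.307259
Compute active force:
Pa = 0.5 * Ka * gamma * H^2
Pa = 0.5 * 0.307259 * 17.2 * 6.8^2
Pa = 122.19 kN/m


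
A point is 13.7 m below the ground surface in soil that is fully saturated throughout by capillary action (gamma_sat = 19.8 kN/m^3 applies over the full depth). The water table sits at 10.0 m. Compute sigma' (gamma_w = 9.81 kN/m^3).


Total stress = gamma_sat * depth
sigma = 19.8 * 13.7 = 271.26 kPa
Pore water pressure u = gamma_w * (depth - d_wt)
u = 9.81 * (13.7 - 10.0) = 36.297 kPa
Effective stress = sigma - u
sigma' = 271.26 - 36.297 = 234.96 kPa


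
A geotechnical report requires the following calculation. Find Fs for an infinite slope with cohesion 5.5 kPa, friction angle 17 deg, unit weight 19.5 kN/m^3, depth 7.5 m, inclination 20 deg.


Using Fs = c / (gamma*H*sin(beta)*cos(beta)) + tan(phi)/tan(beta)
Cohesion contribution = 5.5 / (19.5*7.5*sin(20)*cos(20))
Cohesion contribution = 0.117012
Friction contribution = tan(17)/tan(20) = 0.839988
Fs = 0.117012 + 0.839988
Fs = 0.957


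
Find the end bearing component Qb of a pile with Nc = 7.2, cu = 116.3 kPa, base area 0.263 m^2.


Using Qb = Nc * cu * Ab
Qb = 7.2 * 116.3 * 0.263
Qb = 220.23 kN


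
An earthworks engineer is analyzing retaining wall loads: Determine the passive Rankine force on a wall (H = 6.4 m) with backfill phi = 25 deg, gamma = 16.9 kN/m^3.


Compute passive earth pressure coefficient:
Kp = tan^2(45 + phi/2) = tan^2(57.5) = 2.463913
Compute passive force:
Pp = 0.5 * Kp * gamma * H^2
Pp = 0.5 * 2.463913 * 16.9 * 6.4^2
Pp = 852.79 kN/m


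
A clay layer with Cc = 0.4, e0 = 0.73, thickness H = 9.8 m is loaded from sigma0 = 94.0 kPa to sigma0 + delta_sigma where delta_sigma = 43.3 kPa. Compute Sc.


Using Sc = Cc * H / (1 + e0) * log10((sigma0 + delta_sigma) / sigma0)
Stress ratio = (94.0 + 43.3) / 94.0 = 1.46064
log10(1.46064) = 0.164543
Cc * H / (1 + e0) = 0.4 * 9.8 / (1 + 0.73) = 2.2659
Sc = 2.2659 * 0.164543
Sc = 0.3728 m


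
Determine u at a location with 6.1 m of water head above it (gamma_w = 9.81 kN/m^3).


Using u = gamma_w * h_w
u = 9.81 * 6.1
u = 59.84 kPa


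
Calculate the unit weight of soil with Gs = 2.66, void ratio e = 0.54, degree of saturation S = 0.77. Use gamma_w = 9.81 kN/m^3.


Using gamma = gamma_w * (Gs + S*e) / (1 + e)
Numerator: Gs + S*e = 2.66 + 0.77*0.54 = 3.0758
Denominator: 1 + e = 1 + 0.54 = 1.54
gamma = 9.81 * 3.0758 / 1.54
gamma = 19.593 kN/m^3


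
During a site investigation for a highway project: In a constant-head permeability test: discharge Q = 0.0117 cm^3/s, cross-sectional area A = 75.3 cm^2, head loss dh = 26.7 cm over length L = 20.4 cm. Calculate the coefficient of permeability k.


Compute hydraulic gradient:
i = dh / L = 26.7 / 20.4 = 1.30882
Then apply Darcy's law:
k = Q / (A * i)
k = 0.0117 / (75.3 * 1.30882)
k = 0.0117 / 98.5544
k = 0.000119 cm/s


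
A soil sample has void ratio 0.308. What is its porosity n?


Using the relation n = e / (1 + e)
n = 0.308 / (1 + 0.308)
n = 0.308 / 1.308
n = 0.2355


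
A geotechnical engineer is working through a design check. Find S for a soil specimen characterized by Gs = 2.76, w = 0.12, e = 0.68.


Result: 0.4871

Derivation:
Using S = Gs * w / e
S = 2.76 * 0.12 / 0.68
S = 0.4871


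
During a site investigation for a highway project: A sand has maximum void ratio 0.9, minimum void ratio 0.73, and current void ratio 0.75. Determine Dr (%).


Using Dr = (e_max - e) / (e_max - e_min) * 100
e_max - e = 0.9 - 0.75 = 0.15
e_max - e_min = 0.9 - 0.73 = 0.17
Dr = 0.15 / 0.17 * 100
Dr = 88.24 %


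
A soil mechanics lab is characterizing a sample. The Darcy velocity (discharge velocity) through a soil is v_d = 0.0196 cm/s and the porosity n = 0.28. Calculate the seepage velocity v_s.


Using v_s = v_d / n
v_s = 0.0196 / 0.28
v_s = 0.07 cm/s


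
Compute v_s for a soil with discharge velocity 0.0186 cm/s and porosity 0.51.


Using v_s = v_d / n
v_s = 0.0186 / 0.51
v_s = 0.03647 cm/s


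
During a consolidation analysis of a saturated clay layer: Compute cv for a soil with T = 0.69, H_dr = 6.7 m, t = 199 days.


Result: 0.15565 m^2/day

Derivation:
Using cv = T * H_dr^2 / t
H_dr^2 = 6.7^2 = 44.89
cv = 0.69 * 44.89 / 199
cv = 0.15565 m^2/day


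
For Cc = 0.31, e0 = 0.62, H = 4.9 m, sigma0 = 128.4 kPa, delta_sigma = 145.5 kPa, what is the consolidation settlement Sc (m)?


Result: 0.3085 m

Derivation:
Using Sc = Cc * H / (1 + e0) * log10((sigma0 + delta_sigma) / sigma0)
Stress ratio = (128.4 + 145.5) / 128.4 = 2.13318
log10(2.13318) = 0.329027
Cc * H / (1 + e0) = 0.31 * 4.9 / (1 + 0.62) = 0.937654
Sc = 0.937654 * 0.329027
Sc = 0.3085 m


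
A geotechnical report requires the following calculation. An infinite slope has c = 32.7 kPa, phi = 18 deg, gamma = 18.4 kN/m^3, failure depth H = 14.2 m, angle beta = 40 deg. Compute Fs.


Using Fs = c / (gamma*H*sin(beta)*cos(beta)) + tan(phi)/tan(beta)
Cohesion contribution = 32.7 / (18.4*14.2*sin(40)*cos(40))
Cohesion contribution = 0.254168
Friction contribution = tan(18)/tan(40) = 0.387224
Fs = 0.254168 + 0.387224
Fs = 0.641


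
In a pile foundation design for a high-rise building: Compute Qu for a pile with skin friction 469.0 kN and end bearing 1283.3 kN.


Using Qu = Qf + Qb
Qu = 469.0 + 1283.3
Qu = 1752.3 kN


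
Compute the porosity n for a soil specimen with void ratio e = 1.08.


Result: 0.5192

Derivation:
Using the relation n = e / (1 + e)
n = 1.08 / (1 + 1.08)
n = 1.08 / 2.08
n = 0.5192


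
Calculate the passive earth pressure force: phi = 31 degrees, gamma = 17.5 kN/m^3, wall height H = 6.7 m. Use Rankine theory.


Result: 1227.08 kN/m

Derivation:
Compute passive earth pressure coefficient:
Kp = tan^2(45 + phi/2) = tan^2(60.5) = 3.124035
Compute passive force:
Pp = 0.5 * Kp * gamma * H^2
Pp = 0.5 * 3.124035 * 17.5 * 6.7^2
Pp = 1227.08 kN/m


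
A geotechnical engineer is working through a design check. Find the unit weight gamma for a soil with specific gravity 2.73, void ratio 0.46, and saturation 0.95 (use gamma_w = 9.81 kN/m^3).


Using gamma = gamma_w * (Gs + S*e) / (1 + e)
Numerator: Gs + S*e = 2.73 + 0.95*0.46 = 3.167
Denominator: 1 + e = 1 + 0.46 = 1.46
gamma = 9.81 * 3.167 / 1.46
gamma = 21.28 kN/m^3


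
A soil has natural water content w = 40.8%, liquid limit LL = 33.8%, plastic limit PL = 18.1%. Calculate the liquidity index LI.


First compute the plasticity index:
PI = LL - PL = 33.8 - 18.1 = 15.7
Then compute the liquidity index:
LI = (w - PL) / PI
LI = (40.8 - 18.1) / 15.7
LI = 1.446


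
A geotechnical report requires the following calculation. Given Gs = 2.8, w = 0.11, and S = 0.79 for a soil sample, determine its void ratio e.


Using the relation e = Gs * w / S
e = 2.8 * 0.11 / 0.79
e = 0.3899


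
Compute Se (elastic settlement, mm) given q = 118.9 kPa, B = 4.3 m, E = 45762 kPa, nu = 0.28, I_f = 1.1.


Using Se = q * B * (1 - nu^2) * I_f / E
1 - nu^2 = 1 - 0.28^2 = 0.9216
Se = 118.9 * 4.3 * 0.9216 * 1.1 / 45762
Se = 0.011326 m
Convert to mm: Se = 0.011326 * 1000 = 11.326 mm


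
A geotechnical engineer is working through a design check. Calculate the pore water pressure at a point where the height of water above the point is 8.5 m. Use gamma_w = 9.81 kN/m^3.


Using u = gamma_w * h_w
u = 9.81 * 8.5
u = 83.39 kPa


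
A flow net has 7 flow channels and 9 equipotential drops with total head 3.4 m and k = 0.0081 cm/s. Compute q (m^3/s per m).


Result: 0.0002142 m^3/s per m

Derivation:
Convert k to m/s for unit consistency with H:
k = 0.0081 cm/s = 0.0081 / 100 m/s = 8.1e-05 m/s
Using q = k * H * Nf / Nd
Nf / Nd = 7 / 9 = 0.7778
q = 8.1e-05 * 3.4 * 0.7778
q = 0.0002142 m^3/s per m


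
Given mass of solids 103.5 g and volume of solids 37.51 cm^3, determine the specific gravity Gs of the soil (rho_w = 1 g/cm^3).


Using Gs = m_s / (V_s * rho_w)
Since rho_w = 1 g/cm^3:
Gs = 103.5 / 37.51
Gs = 2.759


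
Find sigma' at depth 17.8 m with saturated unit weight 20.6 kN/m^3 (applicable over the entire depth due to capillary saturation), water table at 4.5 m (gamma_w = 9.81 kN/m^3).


Result: 236.21 kPa

Derivation:
Total stress = gamma_sat * depth
sigma = 20.6 * 17.8 = 366.68 kPa
Pore water pressure u = gamma_w * (depth - d_wt)
u = 9.81 * (17.8 - 4.5) = 130.473 kPa
Effective stress = sigma - u
sigma' = 366.68 - 130.473 = 236.21 kPa


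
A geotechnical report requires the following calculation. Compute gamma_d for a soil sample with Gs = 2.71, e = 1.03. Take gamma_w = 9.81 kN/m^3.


Using gamma_d = Gs * gamma_w / (1 + e)
gamma_d = 2.71 * 9.81 / (1 + 1.03)
gamma_d = 2.71 * 9.81 / 2.03
gamma_d = 13.096 kN/m^3


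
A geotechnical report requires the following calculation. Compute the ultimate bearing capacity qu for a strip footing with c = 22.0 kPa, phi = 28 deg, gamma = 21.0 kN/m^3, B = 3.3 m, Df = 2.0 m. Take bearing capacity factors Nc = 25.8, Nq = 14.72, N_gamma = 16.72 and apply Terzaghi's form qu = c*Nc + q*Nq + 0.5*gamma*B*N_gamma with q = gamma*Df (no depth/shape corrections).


Compute qu = c*Nc + gamma*Df*Nq + 0.5*gamma*B*N_gamma
Term 1: 22.0 * 25.8 = 567.6
Term 2: 21.0 * 2.0 * 14.72 = 618.24
Term 3: 0.5 * 21.0 * 3.3 * 16.72 = 579.348
qu = 567.6 + 618.24 + 579.348
qu = 1765.19 kPa


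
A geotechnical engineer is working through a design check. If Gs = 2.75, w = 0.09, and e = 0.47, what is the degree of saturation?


Result: 0.5266

Derivation:
Using S = Gs * w / e
S = 2.75 * 0.09 / 0.47
S = 0.5266


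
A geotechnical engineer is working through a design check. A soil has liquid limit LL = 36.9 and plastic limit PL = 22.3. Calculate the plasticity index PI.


Using PI = LL - PL
PI = 36.9 - 22.3
PI = 14.6


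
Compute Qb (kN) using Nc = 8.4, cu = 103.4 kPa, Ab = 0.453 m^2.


Result: 393.46 kN

Derivation:
Using Qb = Nc * cu * Ab
Qb = 8.4 * 103.4 * 0.453
Qb = 393.46 kN


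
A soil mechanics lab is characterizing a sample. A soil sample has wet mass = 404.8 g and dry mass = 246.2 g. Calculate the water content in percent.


Using w = (m_wet - m_dry) / m_dry * 100
m_wet - m_dry = 404.8 - 246.2 = 158.6 g
w = 158.6 / 246.2 * 100
w = 64.42 %


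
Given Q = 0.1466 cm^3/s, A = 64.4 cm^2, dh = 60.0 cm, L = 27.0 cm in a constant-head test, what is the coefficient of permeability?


Compute hydraulic gradient:
i = dh / L = 60.0 / 27.0 = 2.22222
Then apply Darcy's law:
k = Q / (A * i)
k = 0.1466 / (64.4 * 2.22222)
k = 0.1466 / 143.111
k = 0.001024 cm/s


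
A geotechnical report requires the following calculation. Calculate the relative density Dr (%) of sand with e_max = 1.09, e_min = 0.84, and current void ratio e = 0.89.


Using Dr = (e_max - e) / (e_max - e_min) * 100
e_max - e = 1.09 - 0.89 = 0.2
e_max - e_min = 1.09 - 0.84 = 0.25
Dr = 0.2 / 0.25 * 100
Dr = 80.0 %


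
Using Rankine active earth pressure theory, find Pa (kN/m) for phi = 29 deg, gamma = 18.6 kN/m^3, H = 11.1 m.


Compute active earth pressure coefficient:
Ka = tan^2(45 - phi/2) = tan^2(30.5) = 0.346974
Compute active force:
Pa = 0.5 * Ka * gamma * H^2
Pa = 0.5 * 0.346974 * 18.6 * 11.1^2
Pa = 397.58 kN/m


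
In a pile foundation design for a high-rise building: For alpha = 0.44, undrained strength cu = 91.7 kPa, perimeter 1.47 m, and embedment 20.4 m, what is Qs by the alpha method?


Using Qs = alpha * cu * perimeter * L
Qs = 0.44 * 91.7 * 1.47 * 20.4
Qs = 1209.96 kN


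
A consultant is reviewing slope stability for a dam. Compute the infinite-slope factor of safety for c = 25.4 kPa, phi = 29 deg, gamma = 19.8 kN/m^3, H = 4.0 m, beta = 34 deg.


Using Fs = c / (gamma*H*sin(beta)*cos(beta)) + tan(phi)/tan(beta)
Cohesion contribution = 25.4 / (19.8*4.0*sin(34)*cos(34))
Cohesion contribution = 0.691787
Friction contribution = tan(29)/tan(34) = 0.821797
Fs = 0.691787 + 0.821797
Fs = 1.514


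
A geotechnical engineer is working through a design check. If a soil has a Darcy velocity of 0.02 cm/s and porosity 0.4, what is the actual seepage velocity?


Using v_s = v_d / n
v_s = 0.02 / 0.4
v_s = 0.05 cm/s


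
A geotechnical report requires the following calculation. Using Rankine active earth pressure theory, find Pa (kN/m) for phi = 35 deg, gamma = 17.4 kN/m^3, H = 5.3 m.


Result: 66.23 kN/m

Derivation:
Compute active earth pressure coefficient:
Ka = tan^2(45 - phi/2) = tan^2(27.5) = 0.27099
Compute active force:
Pa = 0.5 * Ka * gamma * H^2
Pa = 0.5 * 0.27099 * 17.4 * 5.3^2
Pa = 66.23 kN/m


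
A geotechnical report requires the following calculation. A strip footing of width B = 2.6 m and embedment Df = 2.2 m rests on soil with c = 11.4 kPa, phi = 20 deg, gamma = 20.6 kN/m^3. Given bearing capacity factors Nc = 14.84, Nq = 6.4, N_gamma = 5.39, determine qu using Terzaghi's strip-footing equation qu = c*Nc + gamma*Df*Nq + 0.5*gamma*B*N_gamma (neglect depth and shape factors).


Compute qu = c*Nc + gamma*Df*Nq + 0.5*gamma*B*N_gamma
Term 1: 11.4 * 14.84 = 169.176
Term 2: 20.6 * 2.2 * 6.4 = 290.048
Term 3: 0.5 * 20.6 * 2.6 * 5.39 = 144.3442
qu = 169.176 + 290.048 + 144.3442
qu = 603.57 kPa


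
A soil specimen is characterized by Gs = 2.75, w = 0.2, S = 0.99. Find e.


Using the relation e = Gs * w / S
e = 2.75 * 0.2 / 0.99
e = 0.5556


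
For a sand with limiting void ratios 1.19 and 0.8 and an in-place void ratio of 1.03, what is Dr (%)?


Result: 41.03 %

Derivation:
Using Dr = (e_max - e) / (e_max - e_min) * 100
e_max - e = 1.19 - 1.03 = 0.16
e_max - e_min = 1.19 - 0.8 = 0.39
Dr = 0.16 / 0.39 * 100
Dr = 41.03 %


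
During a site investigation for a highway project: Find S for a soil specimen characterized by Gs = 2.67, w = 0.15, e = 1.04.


Using S = Gs * w / e
S = 2.67 * 0.15 / 1.04
S = 0.3851


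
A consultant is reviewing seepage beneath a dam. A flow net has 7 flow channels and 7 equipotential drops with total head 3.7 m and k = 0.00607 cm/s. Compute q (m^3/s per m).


Result: 0.0002246 m^3/s per m

Derivation:
Convert k to m/s for unit consistency with H:
k = 0.00607 cm/s = 0.00607 / 100 m/s = 6.07e-05 m/s
Using q = k * H * Nf / Nd
Nf / Nd = 7 / 7 = 1.0
q = 6.07e-05 * 3.7 * 1.0
q = 0.0002246 m^3/s per m


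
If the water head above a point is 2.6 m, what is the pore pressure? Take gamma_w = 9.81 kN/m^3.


Result: 25.51 kPa

Derivation:
Using u = gamma_w * h_w
u = 9.81 * 2.6
u = 25.51 kPa


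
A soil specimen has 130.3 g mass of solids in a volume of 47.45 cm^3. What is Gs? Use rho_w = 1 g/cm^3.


Using Gs = m_s / (V_s * rho_w)
Since rho_w = 1 g/cm^3:
Gs = 130.3 / 47.45
Gs = 2.746


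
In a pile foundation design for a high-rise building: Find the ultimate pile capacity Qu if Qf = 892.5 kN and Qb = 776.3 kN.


Result: 1668.8 kN

Derivation:
Using Qu = Qf + Qb
Qu = 892.5 + 776.3
Qu = 1668.8 kN


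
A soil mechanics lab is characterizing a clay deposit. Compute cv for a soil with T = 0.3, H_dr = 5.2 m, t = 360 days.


Using cv = T * H_dr^2 / t
H_dr^2 = 5.2^2 = 27.04
cv = 0.3 * 27.04 / 360
cv = 0.02253 m^2/day


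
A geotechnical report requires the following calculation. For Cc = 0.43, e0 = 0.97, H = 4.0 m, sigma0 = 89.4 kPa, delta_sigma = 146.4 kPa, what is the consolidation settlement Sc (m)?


Result: 0.3678 m

Derivation:
Using Sc = Cc * H / (1 + e0) * log10((sigma0 + delta_sigma) / sigma0)
Stress ratio = (89.4 + 146.4) / 89.4 = 2.63758
log10(2.63758) = 0.421206
Cc * H / (1 + e0) = 0.43 * 4.0 / (1 + 0.97) = 0.873096
Sc = 0.873096 * 0.421206
Sc = 0.3678 m


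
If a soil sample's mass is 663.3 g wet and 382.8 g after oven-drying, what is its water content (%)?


Using w = (m_wet - m_dry) / m_dry * 100
m_wet - m_dry = 663.3 - 382.8 = 280.5 g
w = 280.5 / 382.8 * 100
w = 73.28 %


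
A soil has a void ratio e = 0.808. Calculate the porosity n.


Using the relation n = e / (1 + e)
n = 0.808 / (1 + 0.808)
n = 0.808 / 1.808
n = 0.4469


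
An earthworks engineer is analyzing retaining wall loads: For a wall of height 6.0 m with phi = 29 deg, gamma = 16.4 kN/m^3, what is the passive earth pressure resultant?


Compute passive earth pressure coefficient:
Kp = tan^2(45 + phi/2) = tan^2(59.5) = 2.88206
Compute passive force:
Pp = 0.5 * Kp * gamma * H^2
Pp = 0.5 * 2.88206 * 16.4 * 6.0^2
Pp = 850.78 kN/m


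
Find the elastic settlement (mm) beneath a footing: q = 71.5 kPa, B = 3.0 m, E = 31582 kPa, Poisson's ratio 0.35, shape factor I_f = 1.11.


Using Se = q * B * (1 - nu^2) * I_f / E
1 - nu^2 = 1 - 0.35^2 = 0.8775
Se = 71.5 * 3.0 * 0.8775 * 1.11 / 31582
Se = 0.006615 m
Convert to mm: Se = 0.006615 * 1000 = 6.615 mm


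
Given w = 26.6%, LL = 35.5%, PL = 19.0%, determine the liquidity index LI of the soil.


Result: 0.461

Derivation:
First compute the plasticity index:
PI = LL - PL = 35.5 - 19.0 = 16.5
Then compute the liquidity index:
LI = (w - PL) / PI
LI = (26.6 - 19.0) / 16.5
LI = 0.461


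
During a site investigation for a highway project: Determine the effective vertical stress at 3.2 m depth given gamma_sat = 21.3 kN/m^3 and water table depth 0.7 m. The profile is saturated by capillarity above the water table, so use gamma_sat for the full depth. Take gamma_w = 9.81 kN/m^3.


Total stress = gamma_sat * depth
sigma = 21.3 * 3.2 = 68.16 kPa
Pore water pressure u = gamma_w * (depth - d_wt)
u = 9.81 * (3.2 - 0.7) = 24.525 kPa
Effective stress = sigma - u
sigma' = 68.16 - 24.525 = 43.64 kPa


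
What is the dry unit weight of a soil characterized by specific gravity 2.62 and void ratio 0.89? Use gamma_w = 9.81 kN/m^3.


Using gamma_d = Gs * gamma_w / (1 + e)
gamma_d = 2.62 * 9.81 / (1 + 0.89)
gamma_d = 2.62 * 9.81 / 1.89
gamma_d = 13.599 kN/m^3


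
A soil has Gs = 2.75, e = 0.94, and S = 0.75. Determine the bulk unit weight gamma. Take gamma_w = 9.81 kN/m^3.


Result: 17.471 kN/m^3

Derivation:
Using gamma = gamma_w * (Gs + S*e) / (1 + e)
Numerator: Gs + S*e = 2.75 + 0.75*0.94 = 3.455
Denominator: 1 + e = 1 + 0.94 = 1.94
gamma = 9.81 * 3.455 / 1.94
gamma = 17.471 kN/m^3


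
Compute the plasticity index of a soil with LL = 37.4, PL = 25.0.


Using PI = LL - PL
PI = 37.4 - 25.0
PI = 12.4


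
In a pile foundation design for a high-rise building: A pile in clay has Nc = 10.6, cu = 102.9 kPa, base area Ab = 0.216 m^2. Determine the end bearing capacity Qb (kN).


Using Qb = Nc * cu * Ab
Qb = 10.6 * 102.9 * 0.216
Qb = 235.6 kN


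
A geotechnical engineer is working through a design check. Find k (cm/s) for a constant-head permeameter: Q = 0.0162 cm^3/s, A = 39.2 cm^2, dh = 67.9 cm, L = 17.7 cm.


Compute hydraulic gradient:
i = dh / L = 67.9 / 17.7 = 3.83616
Then apply Darcy's law:
k = Q / (A * i)
k = 0.0162 / (39.2 * 3.83616)
k = 0.0162 / 150.377
k = 0.000108 cm/s


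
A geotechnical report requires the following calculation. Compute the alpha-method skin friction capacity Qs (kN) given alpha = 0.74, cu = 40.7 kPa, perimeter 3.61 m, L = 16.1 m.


Result: 1750.49 kN

Derivation:
Using Qs = alpha * cu * perimeter * L
Qs = 0.74 * 40.7 * 3.61 * 16.1
Qs = 1750.49 kN


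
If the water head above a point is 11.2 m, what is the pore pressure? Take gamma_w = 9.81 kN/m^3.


Using u = gamma_w * h_w
u = 9.81 * 11.2
u = 109.87 kPa


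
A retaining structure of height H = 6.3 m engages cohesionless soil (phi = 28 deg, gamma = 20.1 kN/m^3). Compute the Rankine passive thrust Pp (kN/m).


Compute passive earth pressure coefficient:
Kp = tan^2(45 + phi/2) = tan^2(59.0) = 2.769826
Compute passive force:
Pp = 0.5 * Kp * gamma * H^2
Pp = 0.5 * 2.769826 * 20.1 * 6.3^2
Pp = 1104.84 kN/m
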